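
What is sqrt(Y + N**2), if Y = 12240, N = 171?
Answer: 3*sqrt(4609) ≈ 203.67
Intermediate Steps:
sqrt(Y + N**2) = sqrt(12240 + 171**2) = sqrt(12240 + 29241) = sqrt(41481) = 3*sqrt(4609)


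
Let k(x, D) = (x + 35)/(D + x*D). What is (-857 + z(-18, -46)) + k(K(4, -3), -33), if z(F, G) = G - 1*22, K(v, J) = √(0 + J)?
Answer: 2*(-15263*√3 + 15280*I)/(33*(√3 - I)) ≈ -925.29 + 0.44613*I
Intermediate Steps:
K(v, J) = √J
k(x, D) = (35 + x)/(D + D*x)
z(F, G) = -22 + G (z(F, G) = G - 22 = -22 + G)
(-857 + z(-18, -46)) + k(K(4, -3), -33) = (-857 + (-22 - 46)) + (35 + √(-3))/((-33)*(1 + √(-3))) = (-857 - 68) - (35 + I*√3)/(33*(1 + I*√3)) = -925 - (35 + I*√3)/(33*(1 + I*√3))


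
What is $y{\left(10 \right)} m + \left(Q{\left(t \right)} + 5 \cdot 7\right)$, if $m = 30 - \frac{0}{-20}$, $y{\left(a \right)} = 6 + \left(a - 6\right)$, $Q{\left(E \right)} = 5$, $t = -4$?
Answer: $340$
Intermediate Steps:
$y{\left(a \right)} = a$ ($y{\left(a \right)} = 6 + \left(-6 + a\right) = a$)
$m = 30$ ($m = 30 - 0 \left(- \frac{1}{20}\right) = 30 - 0 = 30 + 0 = 30$)
$y{\left(10 \right)} m + \left(Q{\left(t \right)} + 5 \cdot 7\right) = 10 \cdot 30 + \left(5 + 5 \cdot 7\right) = 300 + \left(5 + 35\right) = 300 + 40 = 340$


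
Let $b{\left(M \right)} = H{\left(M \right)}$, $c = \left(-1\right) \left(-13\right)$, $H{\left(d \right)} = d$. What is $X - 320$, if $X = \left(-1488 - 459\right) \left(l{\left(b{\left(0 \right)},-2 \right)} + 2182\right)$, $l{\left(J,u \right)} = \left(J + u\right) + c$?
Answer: $-4270091$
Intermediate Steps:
$c = 13$
$b{\left(M \right)} = M$
$l{\left(J,u \right)} = 13 + J + u$ ($l{\left(J,u \right)} = \left(J + u\right) + 13 = 13 + J + u$)
$X = -4269771$ ($X = \left(-1488 - 459\right) \left(\left(13 + 0 - 2\right) + 2182\right) = - 1947 \left(11 + 2182\right) = \left(-1947\right) 2193 = -4269771$)
$X - 320 = -4269771 - 320 = -4270091$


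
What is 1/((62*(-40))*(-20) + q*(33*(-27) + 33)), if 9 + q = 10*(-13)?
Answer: 1/168862 ≈ 5.9220e-6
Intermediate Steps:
q = -139 (q = -9 + 10*(-13) = -9 - 130 = -139)
1/((62*(-40))*(-20) + q*(33*(-27) + 33)) = 1/((62*(-40))*(-20) - 139*(33*(-27) + 33)) = 1/(-2480*(-20) - 139*(-891 + 33)) = 1/(49600 - 139*(-858)) = 1/(49600 + 119262) = 1/168862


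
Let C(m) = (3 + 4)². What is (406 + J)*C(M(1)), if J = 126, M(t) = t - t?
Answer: 26068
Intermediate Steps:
M(t) = 0
C(m) = 49 (C(m) = 7² = 49)
(406 + J)*C(M(1)) = (406 + 126)*49 = 532*49 = 26068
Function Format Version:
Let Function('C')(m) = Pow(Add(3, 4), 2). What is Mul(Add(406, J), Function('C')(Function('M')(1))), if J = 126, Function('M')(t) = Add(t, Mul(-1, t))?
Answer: 26068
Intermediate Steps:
Function('M')(t) = 0
Function('C')(m) = 49 (Function('C')(m) = Pow(7, 2) = 49)
Mul(Add(406, J), Function('C')(Function('M')(1))) = Mul(Add(406, 126), 49) = Mul(532, 49) = 26068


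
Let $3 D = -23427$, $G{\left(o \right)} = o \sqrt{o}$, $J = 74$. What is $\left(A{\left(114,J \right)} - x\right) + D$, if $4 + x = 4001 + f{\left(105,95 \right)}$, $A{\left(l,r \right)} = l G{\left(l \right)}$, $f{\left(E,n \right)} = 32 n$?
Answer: $-14846 + 12996 \sqrt{114} \approx 1.2391 \cdot 10^{5}$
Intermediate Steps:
$G{\left(o \right)} = o^{\frac{3}{2}}$
$D = -7809$ ($D = \frac{1}{3} \left(-23427\right) = -7809$)
$A{\left(l,r \right)} = l^{\frac{5}{2}}$ ($A{\left(l,r \right)} = l l^{\frac{3}{2}} = l^{\frac{5}{2}}$)
$x = 7037$ ($x = -4 + \left(4001 + 32 \cdot 95\right) = -4 + \left(4001 + 3040\right) = -4 + 7041 = 7037$)
$\left(A{\left(114,J \right)} - x\right) + D = \left(114^{\frac{5}{2}} - 7037\right) - 7809 = \left(12996 \sqrt{114} - 7037\right) - 7809 = \left(-7037 + 12996 \sqrt{114}\right) - 7809 = -14846 + 12996 \sqrt{114}$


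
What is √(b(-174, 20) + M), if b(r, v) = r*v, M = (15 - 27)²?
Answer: 2*I*√834 ≈ 57.758*I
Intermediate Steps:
M = 144 (M = (-12)² = 144)
√(b(-174, 20) + M) = √(-174*20 + 144) = √(-3480 + 144) = √(-3336) = 2*I*√834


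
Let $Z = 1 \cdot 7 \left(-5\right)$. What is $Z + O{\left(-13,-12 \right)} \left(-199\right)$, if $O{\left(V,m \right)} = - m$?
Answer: $-2423$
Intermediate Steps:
$Z = -35$ ($Z = 7 \left(-5\right) = -35$)
$Z + O{\left(-13,-12 \right)} \left(-199\right) = -35 + \left(-1\right) \left(-12\right) \left(-199\right) = -35 + 12 \left(-199\right) = -35 - 2388 = -2423$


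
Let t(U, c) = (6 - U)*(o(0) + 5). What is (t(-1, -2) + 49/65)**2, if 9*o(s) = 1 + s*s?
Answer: 456719641/342225 ≈ 1334.6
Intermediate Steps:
o(s) = 1/9 + s**2/9 (o(s) = (1 + s*s)/9 = (1 + s**2)/9 = 1/9 + s**2/9)
t(U, c) = 92/3 - 46*U/9 (t(U, c) = (6 - U)*((1/9 + (1/9)*0**2) + 5) = (6 - U)*((1/9 + (1/9)*0) + 5) = (6 - U)*((1/9 + 0) + 5) = (6 - U)*(1/9 + 5) = (6 - U)*(46/9) = 92/3 - 46*U/9)
(t(-1, -2) + 49/65)**2 = ((92/3 - 46/9*(-1)) + 49/65)**2 = ((92/3 + 46/9) + 49*(1/65))**2 = (322/9 + 49/65)**2 = (21371/585)**2 = 456719641/342225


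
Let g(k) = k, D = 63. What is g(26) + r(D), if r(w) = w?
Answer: 89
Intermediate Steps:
g(26) + r(D) = 26 + 63 = 89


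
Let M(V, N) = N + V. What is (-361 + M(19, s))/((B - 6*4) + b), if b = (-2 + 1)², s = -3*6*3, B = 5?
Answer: 22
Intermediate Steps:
s = -54 (s = -18*3 = -54)
b = 1 (b = (-1)² = 1)
(-361 + M(19, s))/((B - 6*4) + b) = (-361 + (-54 + 19))/((5 - 6*4) + 1) = (-361 - 35)/((5 - 24) + 1) = -396/(-19 + 1) = -396/(-18) = -396*(-1/18) = 22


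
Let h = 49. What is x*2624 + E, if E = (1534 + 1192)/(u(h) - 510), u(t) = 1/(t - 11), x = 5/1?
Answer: 254148892/19379 ≈ 13115.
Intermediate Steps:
x = 5 (x = 5*1 = 5)
u(t) = 1/(-11 + t)
E = -103588/19379 (E = (1534 + 1192)/(1/(-11 + 49) - 510) = 2726/(1/38 - 510) = 2726/(-19379/38) = 2726*(-38/19379) = -103588/19379 ≈ -5.3454)
x*2624 + E = 5*2624 - 103588/19379 = 13120 - 103588/19379 = 254148892/19379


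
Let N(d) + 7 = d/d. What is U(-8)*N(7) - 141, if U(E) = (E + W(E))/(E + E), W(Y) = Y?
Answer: -147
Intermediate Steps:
N(d) = -6 (N(d) = -7 + d/d = -7 + 1 = -6)
U(E) = 1 (U(E) = (E + E)/(E + E) = (2*E)/((2*E)) = (2*E)*(1/(2*E)) = 1)
U(-8)*N(7) - 141 = 1*(-6) - 141 = -6 - 141 = -147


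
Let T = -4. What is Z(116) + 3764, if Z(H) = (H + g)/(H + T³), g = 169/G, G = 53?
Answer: 10379901/2756 ≈ 3766.3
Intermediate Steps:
g = 169/53 ≈ 3.1887
Z(H) = (169/53 + H)/(-64 + H) (Z(H) = (H + 169/53)/(H + (-4)³) = (169/53 + H)/(H - 64) = (169/53 + H)/(-64 + H))
Z(116) + 3764 = (169/53 + 116)/(-64 + 116) + 3764 = (6317/53)/52 + 3764 = (1/52)*(6317/53) + 3764 = 6317/2756 + 3764 = 10379901/2756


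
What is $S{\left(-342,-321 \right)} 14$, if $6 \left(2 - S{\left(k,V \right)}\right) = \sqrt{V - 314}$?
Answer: $28 - \frac{7 i \sqrt{635}}{3} \approx 28.0 - 58.798 i$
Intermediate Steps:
$S{\left(k,V \right)} = 2 - \frac{\sqrt{-314 + V}}{6}$ ($S{\left(k,V \right)} = 2 - \frac{\sqrt{V - 314}}{6} = 2 - \frac{\sqrt{-314 + V}}{6}$)
$S{\left(-342,-321 \right)} 14 = \left(2 - \frac{\sqrt{-314 - 321}}{6}\right) 14 = \left(2 - \frac{\sqrt{-635}}{6}\right) 14 = \left(2 - \frac{i \sqrt{635}}{6}\right) 14 = 28 - \frac{7 i \sqrt{635}}{3}$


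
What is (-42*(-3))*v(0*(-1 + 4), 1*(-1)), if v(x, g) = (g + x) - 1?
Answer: -252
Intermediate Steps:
v(x, g) = -1 + g + x
(-42*(-3))*v(0*(-1 + 4), 1*(-1)) = (-42*(-3))*(-1 + 1*(-1) + 0*(-1 + 4)) = 126*(-1 - 1 + 0*3) = 126*(-1 - 1 + 0) = 126*(-2) = -252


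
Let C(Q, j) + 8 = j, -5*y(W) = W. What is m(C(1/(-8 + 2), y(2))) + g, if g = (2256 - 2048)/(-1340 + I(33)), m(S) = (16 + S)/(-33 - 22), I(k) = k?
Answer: -106866/359425 ≈ -0.29732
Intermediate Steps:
y(W) = -W/5
C(Q, j) = -8 + j
m(S) = -16/55 - S/55 (m(S) = (16 + S)/(-55) = (16 + S)*(-1/55) = -16/55 - S/55)
g = -208/1307 (g = (2256 - 2048)/(-1340 + 33) = 208/(-1307) = 208*(-1/1307) = -208/1307 ≈ -0.15914)
m(C(1/(-8 + 2), y(2))) + g = (-16/55 - (-8 - 1/5*2)/55) - 208/1307 = (-16/55 - (-8 - 2/5)/55) - 208/1307 = (-16/55 - 1/55*(-42/5)) - 208/1307 = (-16/55 + 42/275) - 208/1307 = -38/275 - 208/1307 = -106866/359425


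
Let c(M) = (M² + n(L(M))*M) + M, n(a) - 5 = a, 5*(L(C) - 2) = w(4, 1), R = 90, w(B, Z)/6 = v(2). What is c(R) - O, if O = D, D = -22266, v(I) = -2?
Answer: 30870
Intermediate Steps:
w(B, Z) = -12 (w(B, Z) = 6*(-2) = -12)
L(C) = -⅖ (L(C) = 2 + (⅕)*(-12) = 2 - 12/5 = -⅖)
n(a) = 5 + a
O = -22266
c(M) = M² + 28*M/5 (c(M) = (M² + (5 - ⅖)*M) + M = (M² + 23*M/5) + M = M² + 28*M/5)
c(R) - O = (⅕)*90*(28 + 5*90) - 1*(-22266) = (⅕)*90*(28 + 450) + 22266 = (⅕)*90*478 + 22266 = 8604 + 22266 = 30870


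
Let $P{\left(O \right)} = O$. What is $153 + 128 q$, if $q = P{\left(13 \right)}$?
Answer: $1817$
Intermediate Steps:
$q = 13$
$153 + 128 q = 153 + 128 \cdot 13 = 153 + 1664 = 1817$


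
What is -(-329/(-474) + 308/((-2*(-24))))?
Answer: -2247/316 ≈ -7.1108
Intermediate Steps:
-(-329/(-474) + 308/((-2*(-24)))) = -(-329*(-1/474) + 308/48) = -(329/474 + 308*(1/48)) = -(329/474 + 77/12) = -1*2247/316 = -2247/316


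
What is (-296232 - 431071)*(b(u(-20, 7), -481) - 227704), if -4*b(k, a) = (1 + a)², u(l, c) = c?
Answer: 207502455112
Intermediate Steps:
b(k, a) = -(1 + a)²/4
(-296232 - 431071)*(b(u(-20, 7), -481) - 227704) = (-296232 - 431071)*(-(1 - 481)²/4 - 227704) = -727303*(-¼*(-480)² - 227704) = -727303*(-¼*230400 - 227704) = -727303*(-57600 - 227704) = -727303*(-285304) = 207502455112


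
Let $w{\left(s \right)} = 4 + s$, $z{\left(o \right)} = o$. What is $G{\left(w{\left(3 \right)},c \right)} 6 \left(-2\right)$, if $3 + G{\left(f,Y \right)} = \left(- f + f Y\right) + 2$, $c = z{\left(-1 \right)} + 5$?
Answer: $-240$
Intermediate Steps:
$c = 4$ ($c = -1 + 5 = 4$)
$G{\left(f,Y \right)} = -1 - f + Y f$ ($G{\left(f,Y \right)} = -3 + \left(\left(- f + f Y\right) + 2\right) = -3 + \left(\left(- f + Y f\right) + 2\right) = -3 + \left(2 - f + Y f\right) = -1 - f + Y f$)
$G{\left(w{\left(3 \right)},c \right)} 6 \left(-2\right) = \left(-1 - \left(4 + 3\right) + 4 \left(4 + 3\right)\right) 6 \left(-2\right) = \left(-1 - 7 + 4 \cdot 7\right) 6 \left(-2\right) = \left(-1 - 7 + 28\right) 6 \left(-2\right) = 20 \cdot 6 \left(-2\right) = 120 \left(-2\right) = -240$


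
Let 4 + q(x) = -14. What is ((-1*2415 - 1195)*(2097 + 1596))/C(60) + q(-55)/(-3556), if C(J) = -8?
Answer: 5925954003/3556 ≈ 1.6665e+6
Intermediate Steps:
q(x) = -18 (q(x) = -4 - 14 = -18)
((-1*2415 - 1195)*(2097 + 1596))/C(60) + q(-55)/(-3556) = ((-1*2415 - 1195)*(2097 + 1596))/(-8) - 18/(-3556) = ((-2415 - 1195)*3693)*(-⅛) - 18*(-1/3556) = -3610*3693*(-⅛) + 9/1778 = -13331730*(-⅛) + 9/1778 = 6665865/4 + 9/1778 = 5925954003/3556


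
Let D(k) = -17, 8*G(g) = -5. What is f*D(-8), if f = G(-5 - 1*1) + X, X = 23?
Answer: -3043/8 ≈ -380.38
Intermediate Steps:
G(g) = -5/8 (G(g) = (⅛)*(-5) = -5/8)
f = 179/8 (f = -5/8 + 23 = 179/8 ≈ 22.375)
f*D(-8) = (179/8)*(-17) = -3043/8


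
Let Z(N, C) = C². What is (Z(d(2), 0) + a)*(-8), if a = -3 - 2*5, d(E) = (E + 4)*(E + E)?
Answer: 104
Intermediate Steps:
d(E) = 2*E*(4 + E) (d(E) = (4 + E)*(2*E) = 2*E*(4 + E))
a = -13 (a = -3 - 10 = -13)
(Z(d(2), 0) + a)*(-8) = (0² - 13)*(-8) = (0 - 13)*(-8) = -13*(-8) = 104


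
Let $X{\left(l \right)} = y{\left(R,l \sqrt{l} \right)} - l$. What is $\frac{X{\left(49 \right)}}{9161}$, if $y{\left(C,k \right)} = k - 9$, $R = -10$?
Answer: $\frac{285}{9161} \approx 0.03111$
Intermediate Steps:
$y{\left(C,k \right)} = -9 + k$ ($y{\left(C,k \right)} = k - 9 = -9 + k$)
$X{\left(l \right)} = -9 + l^{\frac{3}{2}} - l$ ($X{\left(l \right)} = \left(-9 + l \sqrt{l}\right) - l = \left(-9 + l^{\frac{3}{2}}\right) - l = -9 + l^{\frac{3}{2}} - l$)
$\frac{X{\left(49 \right)}}{9161} = \frac{-9 + 49^{\frac{3}{2}} - 49}{9161} = \left(-9 + 343 - 49\right) \frac{1}{9161} = 285 \cdot \frac{1}{9161} = \frac{285}{9161}$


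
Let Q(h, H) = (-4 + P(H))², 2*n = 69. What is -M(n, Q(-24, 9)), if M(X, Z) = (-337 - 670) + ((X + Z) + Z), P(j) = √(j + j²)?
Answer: 1521/2 + 48*√10 ≈ 912.29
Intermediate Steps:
n = 69/2 (n = (½)*69 = 69/2 ≈ 34.500)
Q(h, H) = (-4 + √(H*(1 + H)))²
M(X, Z) = -1007 + X + 2*Z (M(X, Z) = -1007 + (X + 2*Z) = -1007 + X + 2*Z)
-M(n, Q(-24, 9)) = -(-1007 + 69/2 + 2*(-4 + √(9*(1 + 9)))²) = -(-1007 + 69/2 + 2*(-4 + √(9*10))²) = -(-1007 + 69/2 + 2*(-4 + √90)²) = -(-1007 + 69/2 + 2*(-4 + 3*√10)²) = -(-1945/2 + 2*(-4 + 3*√10)²) = 1945/2 - 2*(-4 + 3*√10)²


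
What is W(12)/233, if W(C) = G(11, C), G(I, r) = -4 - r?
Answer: -16/233 ≈ -0.068670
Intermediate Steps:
W(C) = -4 - C
W(12)/233 = (-4 - 1*12)/233 = (-4 - 12)*(1/233) = -16*1/233 = -16/233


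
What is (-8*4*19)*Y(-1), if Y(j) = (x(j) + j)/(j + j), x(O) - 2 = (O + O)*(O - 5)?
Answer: 3952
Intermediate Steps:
x(O) = 2 + 2*O*(-5 + O) (x(O) = 2 + (O + O)*(O - 5) = 2 + (2*O)*(-5 + O) = 2 + 2*O*(-5 + O))
Y(j) = (2 - 9*j + 2*j²)/(2*j) (Y(j) = ((2 - 10*j + 2*j²) + j)/(j + j) = (2 - 9*j + 2*j²)/((2*j)) = (2 - 9*j + 2*j²)*(1/(2*j)) = (2 - 9*j + 2*j²)/(2*j))
(-8*4*19)*Y(-1) = (-8*4*19)*(-9/2 - 1 + 1/(-1)) = (-32*19)*(-9/2 - 1 - 1) = -608*(-13/2) = 3952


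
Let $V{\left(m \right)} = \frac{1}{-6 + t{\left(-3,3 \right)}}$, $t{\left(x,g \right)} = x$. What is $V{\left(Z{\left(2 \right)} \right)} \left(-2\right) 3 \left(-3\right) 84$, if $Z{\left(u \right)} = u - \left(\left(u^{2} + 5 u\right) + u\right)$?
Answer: $-168$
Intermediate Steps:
$Z{\left(u \right)} = - u^{2} - 5 u$ ($Z{\left(u \right)} = u - \left(u^{2} + 6 u\right) = - u^{2} - 5 u$)
$V{\left(m \right)} = - \frac{1}{9}$ ($V{\left(m \right)} = \frac{1}{-6 - 3} = \frac{1}{-9} = - \frac{1}{9}$)
$V{\left(Z{\left(2 \right)} \right)} \left(-2\right) 3 \left(-3\right) 84 = - \frac{\left(-2\right) 3 \left(-3\right)}{9} \cdot 84 = - \frac{\left(-6\right) \left(-3\right)}{9} \cdot 84 = \left(- \frac{1}{9}\right) 18 \cdot 84 = \left(-2\right) 84 = -168$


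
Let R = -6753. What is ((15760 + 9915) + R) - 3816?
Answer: 15106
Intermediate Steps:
((15760 + 9915) + R) - 3816 = ((15760 + 9915) - 6753) - 3816 = (25675 - 6753) - 3816 = 18922 - 3816 = 15106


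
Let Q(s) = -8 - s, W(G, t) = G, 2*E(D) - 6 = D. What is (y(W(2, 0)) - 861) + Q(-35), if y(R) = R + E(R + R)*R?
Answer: -822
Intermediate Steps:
E(D) = 3 + D/2
y(R) = R + R*(3 + R) (y(R) = R + (3 + (R + R)/2)*R = R + (3 + (2*R)/2)*R = R + (3 + R)*R = R + R*(3 + R))
(y(W(2, 0)) - 861) + Q(-35) = (2*(4 + 2) - 861) + (-8 - 1*(-35)) = (2*6 - 861) + (-8 + 35) = (12 - 861) + 27 = -849 + 27 = -822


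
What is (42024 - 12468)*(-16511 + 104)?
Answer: -484925292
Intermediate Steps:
(42024 - 12468)*(-16511 + 104) = 29556*(-16407) = -484925292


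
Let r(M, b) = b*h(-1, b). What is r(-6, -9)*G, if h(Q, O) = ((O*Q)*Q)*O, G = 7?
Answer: -5103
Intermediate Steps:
h(Q, O) = O**2*Q**2 (h(Q, O) = (O*Q**2)*O = O**2*Q**2)
r(M, b) = b**3 (r(M, b) = b*(b**2*(-1)**2) = b*(b**2*1) = b*b**2 = b**3)
r(-6, -9)*G = (-9)**3*7 = -729*7 = -5103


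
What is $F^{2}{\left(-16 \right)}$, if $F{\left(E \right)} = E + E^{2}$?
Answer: $57600$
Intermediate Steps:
$F^{2}{\left(-16 \right)} = \left(- 16 \left(1 - 16\right)\right)^{2} = \left(\left(-16\right) \left(-15\right)\right)^{2} = 240^{2} = 57600$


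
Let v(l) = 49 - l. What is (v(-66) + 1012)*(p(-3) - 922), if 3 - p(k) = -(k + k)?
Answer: -1042475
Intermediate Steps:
p(k) = 3 + 2*k (p(k) = 3 - (-1)*(k + k) = 3 - (-1)*2*k = 3 - (-2)*k = 3 + 2*k)
(v(-66) + 1012)*(p(-3) - 922) = ((49 - 1*(-66)) + 1012)*((3 + 2*(-3)) - 922) = ((49 + 66) + 1012)*((3 - 6) - 922) = (115 + 1012)*(-3 - 922) = 1127*(-925) = -1042475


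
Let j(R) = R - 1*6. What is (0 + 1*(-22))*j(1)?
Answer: 110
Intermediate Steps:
j(R) = -6 + R (j(R) = R - 6 = -6 + R)
(0 + 1*(-22))*j(1) = (0 + 1*(-22))*(-6 + 1) = (0 - 22)*(-5) = -22*(-5) = 110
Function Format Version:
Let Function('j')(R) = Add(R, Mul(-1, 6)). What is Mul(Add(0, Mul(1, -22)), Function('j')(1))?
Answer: 110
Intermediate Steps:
Function('j')(R) = Add(-6, R) (Function('j')(R) = Add(R, -6) = Add(-6, R))
Mul(Add(0, Mul(1, -22)), Function('j')(1)) = Mul(Add(0, Mul(1, -22)), Add(-6, 1)) = Mul(Add(0, -22), -5) = Mul(-22, -5) = 110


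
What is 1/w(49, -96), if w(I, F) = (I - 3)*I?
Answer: 1/2254 ≈ 0.00044366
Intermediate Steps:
w(I, F) = I*(-3 + I) (w(I, F) = (-3 + I)*I = I*(-3 + I))
1/w(49, -96) = 1/(49*(-3 + 49)) = 1/(49*46) = 1/2254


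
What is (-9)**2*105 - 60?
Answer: 8445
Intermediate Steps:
(-9)**2*105 - 60 = 81*105 - 60 = 8505 - 60 = 8445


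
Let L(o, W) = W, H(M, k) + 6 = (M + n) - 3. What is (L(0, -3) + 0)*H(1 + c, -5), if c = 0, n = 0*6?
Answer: 24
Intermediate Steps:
n = 0
H(M, k) = -9 + M (H(M, k) = -6 + ((M + 0) - 3) = -6 + (M - 3) = -6 + (-3 + M) = -9 + M)
(L(0, -3) + 0)*H(1 + c, -5) = (-3 + 0)*(-9 + (1 + 0)) = -3*(-9 + 1) = -3*(-8) = 24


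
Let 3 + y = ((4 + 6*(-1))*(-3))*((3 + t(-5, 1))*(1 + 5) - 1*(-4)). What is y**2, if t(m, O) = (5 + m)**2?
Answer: 16641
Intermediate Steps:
y = 129 (y = -3 + ((4 + 6*(-1))*(-3))*((3 + (5 - 5)**2)*(1 + 5) - 1*(-4)) = -3 + ((4 - 6)*(-3))*((3 + 0**2)*6 + 4) = -3 + (-2*(-3))*((3 + 0)*6 + 4) = -3 + 6*(3*6 + 4) = -3 + 6*(18 + 4) = -3 + 6*22 = -3 + 132 = 129)
y**2 = 129**2 = 16641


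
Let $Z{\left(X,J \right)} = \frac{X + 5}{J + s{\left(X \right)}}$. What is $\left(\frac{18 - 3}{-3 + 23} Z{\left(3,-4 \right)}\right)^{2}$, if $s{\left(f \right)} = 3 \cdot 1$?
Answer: $36$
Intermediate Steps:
$s{\left(f \right)} = 3$
$Z{\left(X,J \right)} = \frac{5 + X}{3 + J}$ ($Z{\left(X,J \right)} = \frac{X + 5}{J + 3} = \frac{5 + X}{3 + J}$)
$\left(\frac{18 - 3}{-3 + 23} Z{\left(3,-4 \right)}\right)^{2} = \left(\frac{18 - 3}{-3 + 23} \frac{5 + 3}{3 - 4}\right)^{2} = \left(\frac{15}{20} \frac{1}{-1} \cdot 8\right)^{2} = \left(15 \cdot \frac{1}{20} \left(\left(-1\right) 8\right)\right)^{2} = \left(\frac{3}{4} \left(-8\right)\right)^{2} = \left(-6\right)^{2} = 36$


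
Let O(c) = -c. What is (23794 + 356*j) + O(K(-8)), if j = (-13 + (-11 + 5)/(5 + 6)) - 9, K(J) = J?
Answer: 173534/11 ≈ 15776.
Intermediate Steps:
j = -248/11 (j = (-13 - 6/11) - 9 = -149/11 - 9 = -248/11 ≈ -22.545)
(23794 + 356*j) + O(K(-8)) = (23794 + 356*(-248/11)) - 1*(-8) = (23794 - 88288/11) + 8 = 173446/11 + 8 = 173534/11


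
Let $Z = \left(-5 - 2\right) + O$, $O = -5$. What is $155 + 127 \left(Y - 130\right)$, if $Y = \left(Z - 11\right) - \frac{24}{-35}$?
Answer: $- \frac{671612}{35} \approx -19189.0$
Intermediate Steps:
$Z = -12$ ($Z = \left(-5 - 2\right) - 5 = -7 - 5 = -12$)
$Y = - \frac{781}{35}$ ($Y = \left(-12 - 11\right) - \frac{24}{-35} = \left(-12 - 11\right) - 24 \left(- \frac{1}{35}\right) = -23 - - \frac{24}{35} = -23 + \frac{24}{35} = - \frac{781}{35} \approx -22.314$)
$155 + 127 \left(Y - 130\right) = 155 + 127 \left(- \frac{781}{35} - 130\right) = 155 + 127 \left(- \frac{5331}{35}\right) = 155 - \frac{677037}{35} = - \frac{671612}{35}$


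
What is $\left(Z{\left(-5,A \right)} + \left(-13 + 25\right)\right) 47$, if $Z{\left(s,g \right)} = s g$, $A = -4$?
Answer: $1504$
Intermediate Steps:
$Z{\left(s,g \right)} = g s$
$\left(Z{\left(-5,A \right)} + \left(-13 + 25\right)\right) 47 = \left(\left(-4\right) \left(-5\right) + \left(-13 + 25\right)\right) 47 = \left(20 + 12\right) 47 = 32 \cdot 47 = 1504$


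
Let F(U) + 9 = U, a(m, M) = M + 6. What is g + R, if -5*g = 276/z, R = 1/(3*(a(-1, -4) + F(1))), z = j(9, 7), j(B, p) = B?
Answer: -557/90 ≈ -6.1889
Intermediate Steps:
a(m, M) = 6 + M
F(U) = -9 + U
z = 9
R = -1/18 (R = 1/(3*((6 - 4) + (-9 + 1))) = 1/(3*(2 - 8)) = 1/(3*(-6)) = 1/(-18) = -1/18 ≈ -0.055556)
g = -92/15 (g = -276/(5*9) = -⅕*92/3 = -92/15 ≈ -6.1333)
g + R = -92/15 - 1/18 = -557/90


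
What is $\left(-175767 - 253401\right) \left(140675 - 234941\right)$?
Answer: $40455950688$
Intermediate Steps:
$\left(-175767 - 253401\right) \left(140675 - 234941\right) = - 429168 \left(140675 - 234941\right) = \left(-429168\right) \left(-94266\right) = 40455950688$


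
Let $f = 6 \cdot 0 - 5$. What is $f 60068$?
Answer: $-300340$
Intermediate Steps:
$f = -5$ ($f = 0 - 5 = -5$)
$f 60068 = \left(-5\right) 60068 = -300340$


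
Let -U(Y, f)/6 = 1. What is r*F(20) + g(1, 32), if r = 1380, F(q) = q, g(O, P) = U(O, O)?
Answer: 27594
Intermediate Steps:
U(Y, f) = -6 (U(Y, f) = -6*1 = -6)
g(O, P) = -6
r*F(20) + g(1, 32) = 1380*20 - 6 = 27600 - 6 = 27594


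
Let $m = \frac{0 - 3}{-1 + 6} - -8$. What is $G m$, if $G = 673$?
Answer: $\frac{24901}{5} \approx 4980.2$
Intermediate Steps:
$m = \frac{37}{5}$ ($m = - \frac{3}{5} + 8 = \frac{37}{5} \approx 7.4$)
$G m = 673 \cdot \frac{37}{5} = \frac{24901}{5}$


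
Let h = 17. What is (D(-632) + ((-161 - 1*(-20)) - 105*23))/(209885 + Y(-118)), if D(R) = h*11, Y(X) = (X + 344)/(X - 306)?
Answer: -502228/44495507 ≈ -0.011287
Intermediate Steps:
Y(X) = (344 + X)/(-306 + X)
D(R) = 187 (D(R) = 17*11 = 187)
(D(-632) + ((-161 - 1*(-20)) - 105*23))/(209885 + Y(-118)) = (187 + ((-161 - 1*(-20)) - 105*23))/(209885 + (344 - 118)/(-306 - 118)) = (187 + ((-161 + 20) - 2415))/(209885 + 226/(-424)) = (187 + (-141 - 2415))/(209885 - 1/424*226) = (187 - 2556)/(209885 - 113/212) = -2369/44495507/212 = -2369*212/44495507 = -502228/44495507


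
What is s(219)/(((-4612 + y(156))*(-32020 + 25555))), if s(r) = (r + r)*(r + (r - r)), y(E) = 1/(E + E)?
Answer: 9975888/3100922165 ≈ 0.0032171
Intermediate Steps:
y(E) = 1/(2*E)
s(r) = 2*r² (s(r) = (2*r)*(r + 0) = (2*r)*r = 2*r²)
s(219)/(((-4612 + y(156))*(-32020 + 25555))) = (2*219²)/(((-4612 + (½)/156)*(-32020 + 25555))) = (2*47961)/(((-4612 + (½)*(1/156))*(-6465))) = 95922/(((-4612 + 1/312)*(-6465))) = 95922/((-1438943/312*(-6465))) = 95922/(3100922165/104) = 95922*(104/3100922165) = 9975888/3100922165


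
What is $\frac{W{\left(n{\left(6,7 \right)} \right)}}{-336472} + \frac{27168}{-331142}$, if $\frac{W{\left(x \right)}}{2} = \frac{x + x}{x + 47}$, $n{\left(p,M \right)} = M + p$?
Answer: $- \frac{68561687143}{835650082680} \approx -0.082046$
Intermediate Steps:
$W{\left(x \right)} = \frac{4 x}{47 + x}$ ($W{\left(x \right)} = 2 \frac{x + x}{x + 47} = 2 \frac{2 x}{47 + x} = \frac{4 x}{47 + x}$)
$\frac{W{\left(n{\left(6,7 \right)} \right)}}{-336472} + \frac{27168}{-331142} = \frac{4 \left(7 + 6\right) \frac{1}{47 + \left(7 + 6\right)}}{-336472} + \frac{27168}{-331142} = 4 \cdot 13 \frac{1}{47 + 13} \left(- \frac{1}{336472}\right) + 27168 \left(- \frac{1}{331142}\right) = 4 \cdot 13 \cdot \frac{1}{60} \left(- \frac{1}{336472}\right) - \frac{13584}{165571} = \frac{13}{15} \left(- \frac{1}{336472}\right) - \frac{13584}{165571} = - \frac{13}{5047080} - \frac{13584}{165571} = - \frac{68561687143}{835650082680}$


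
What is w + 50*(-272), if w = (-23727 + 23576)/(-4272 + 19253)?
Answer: -203741751/14981 ≈ -13600.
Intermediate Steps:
w = -151/14981 ≈ -0.010079
w + 50*(-272) = -151/14981 + 50*(-272) = -151/14981 - 13600 = -203741751/14981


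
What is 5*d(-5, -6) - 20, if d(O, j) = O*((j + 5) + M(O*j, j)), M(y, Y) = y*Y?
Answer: 4505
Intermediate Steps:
M(y, Y) = Y*y
d(O, j) = O*(5 + j + O*j²) (d(O, j) = O*((j + 5) + j*(O*j)) = O*((5 + j) + O*j²) = O*(5 + j + O*j²))
5*d(-5, -6) - 20 = 5*(-5*(5 - 6 - 5*(-6)²)) - 20 = 5*(-5*(5 - 6 - 5*36)) - 20 = 5*(-5*(5 - 6 - 180)) - 20 = 5*(-5*(-181)) - 20 = 5*905 - 20 = 4525 - 20 = 4505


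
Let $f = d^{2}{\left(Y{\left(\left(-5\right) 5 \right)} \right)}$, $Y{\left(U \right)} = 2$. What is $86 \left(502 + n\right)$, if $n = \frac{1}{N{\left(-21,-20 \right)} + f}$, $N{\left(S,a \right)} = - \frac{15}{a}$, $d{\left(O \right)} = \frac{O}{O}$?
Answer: $\frac{302548}{7} \approx 43221.0$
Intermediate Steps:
$d{\left(O \right)} = 1$
$f = 1$ ($f = 1^{2} = 1$)
$n = \frac{4}{7}$ ($n = \frac{1}{- \frac{15}{-20} + 1} = \frac{1}{\left(-15\right) \left(- \frac{1}{20}\right) + 1} = \frac{1}{\frac{3}{4} + 1} = \frac{1}{\frac{7}{4}} = \frac{4}{7} \approx 0.57143$)
$86 \left(502 + n\right) = 86 \left(502 + \frac{4}{7}\right) = 86 \cdot \frac{3518}{7} = \frac{302548}{7}$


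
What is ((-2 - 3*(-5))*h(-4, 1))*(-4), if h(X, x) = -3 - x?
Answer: 208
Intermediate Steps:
((-2 - 3*(-5))*h(-4, 1))*(-4) = ((-2 - 3*(-5))*(-3 - 1*1))*(-4) = ((-2 + 15)*(-3 - 1))*(-4) = (13*(-4))*(-4) = -52*(-4) = 208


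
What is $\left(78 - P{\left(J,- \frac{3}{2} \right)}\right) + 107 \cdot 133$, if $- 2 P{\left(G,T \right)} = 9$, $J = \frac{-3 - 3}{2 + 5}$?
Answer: $\frac{28627}{2} \approx 14314.0$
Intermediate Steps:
$J = - \frac{6}{7} \approx -0.85714$
$P{\left(G,T \right)} = - \frac{9}{2}$ ($P{\left(G,T \right)} = \left(- \frac{1}{2}\right) 9 = - \frac{9}{2}$)
$\left(78 - P{\left(J,- \frac{3}{2} \right)}\right) + 107 \cdot 133 = \left(78 - - \frac{9}{2}\right) + 107 \cdot 133 = \left(78 + \frac{9}{2}\right) + 14231 = \frac{165}{2} + 14231 = \frac{28627}{2}$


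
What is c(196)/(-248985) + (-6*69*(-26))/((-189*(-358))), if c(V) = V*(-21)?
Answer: 18262786/103992735 ≈ 0.17562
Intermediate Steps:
c(V) = -21*V
c(196)/(-248985) + (-6*69*(-26))/((-189*(-358))) = -21*196/(-248985) + (-6*69*(-26))/((-189*(-358))) = -4116*(-1/248985) - 414*(-26)/67662 = 1372/82995 + 10764*(1/67662) = 1372/82995 + 598/3759 = 18262786/103992735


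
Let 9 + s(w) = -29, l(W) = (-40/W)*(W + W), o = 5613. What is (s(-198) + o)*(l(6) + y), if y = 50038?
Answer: 278515850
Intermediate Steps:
l(W) = -80 (l(W) = (-40/W)*(2*W) = -80)
s(w) = -38 (s(w) = -9 - 29 = -38)
(s(-198) + o)*(l(6) + y) = (-38 + 5613)*(-80 + 50038) = 5575*49958 = 278515850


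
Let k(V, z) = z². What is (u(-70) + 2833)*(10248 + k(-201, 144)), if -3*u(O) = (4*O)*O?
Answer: -114651128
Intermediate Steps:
u(O) = -4*O²/3 (u(O) = -4*O*O/3 = -4*O²/3)
(u(-70) + 2833)*(10248 + k(-201, 144)) = (-4/3*(-70)² + 2833)*(10248 + 144²) = (-4/3*4900 + 2833)*(10248 + 20736) = (-19600/3 + 2833)*30984 = -11101/3*30984 = -114651128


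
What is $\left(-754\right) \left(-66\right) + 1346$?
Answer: $51110$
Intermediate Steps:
$\left(-754\right) \left(-66\right) + 1346 = 49764 + 1346 = 51110$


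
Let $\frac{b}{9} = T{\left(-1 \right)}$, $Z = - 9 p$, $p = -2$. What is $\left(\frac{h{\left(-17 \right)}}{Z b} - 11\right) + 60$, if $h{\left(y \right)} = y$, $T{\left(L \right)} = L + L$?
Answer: $\frac{15893}{324} \approx 49.052$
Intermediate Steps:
$T{\left(L \right)} = 2 L$
$Z = 18$ ($Z = \left(-9\right) \left(-2\right) = 18$)
$b = -18$ ($b = 9 \cdot 2 \left(-1\right) = 9 \left(-2\right) = -18$)
$\left(\frac{h{\left(-17 \right)}}{Z b} - 11\right) + 60 = \left(- \frac{17}{18 \left(-18\right)} - 11\right) + 60 = \left(- \frac{17}{-324} - 11\right) + 60 = \left(\left(-17\right) \left(- \frac{1}{324}\right) - 11\right) + 60 = \left(\frac{17}{324} - 11\right) + 60 = - \frac{3547}{324} + 60 = \frac{15893}{324}$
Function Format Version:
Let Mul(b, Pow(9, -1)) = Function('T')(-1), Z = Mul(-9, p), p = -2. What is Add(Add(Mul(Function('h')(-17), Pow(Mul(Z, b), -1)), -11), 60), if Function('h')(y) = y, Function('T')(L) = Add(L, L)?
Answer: Rational(15893, 324) ≈ 49.052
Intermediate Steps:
Function('T')(L) = Mul(2, L)
Z = 18 (Z = Mul(-9, -2) = 18)
b = -18 (b = Mul(9, Mul(2, -1)) = Mul(9, -2) = -18)
Add(Add(Mul(Function('h')(-17), Pow(Mul(Z, b), -1)), -11), 60) = Add(Add(Mul(-17, Pow(Mul(18, -18), -1)), -11), 60) = Add(Add(Mul(-17, Pow(-324, -1)), -11), 60) = Add(Add(Mul(-17, Rational(-1, 324)), -11), 60) = Add(Add(Rational(17, 324), -11), 60) = Add(Rational(-3547, 324), 60) = Rational(15893, 324)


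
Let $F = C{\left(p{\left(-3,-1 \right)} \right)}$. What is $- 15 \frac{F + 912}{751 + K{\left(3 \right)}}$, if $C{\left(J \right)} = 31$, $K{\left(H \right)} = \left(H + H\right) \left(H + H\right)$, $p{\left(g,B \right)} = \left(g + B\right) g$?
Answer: $- \frac{14145}{787} \approx -17.973$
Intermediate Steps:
$p{\left(g,B \right)} = g \left(B + g\right)$ ($p{\left(g,B \right)} = \left(B + g\right) g = g \left(B + g\right)$)
$K{\left(H \right)} = 4 H^{2}$ ($K{\left(H \right)} = 2 H 2 H = 4 H^{2}$)
$F = 31$
$- 15 \frac{F + 912}{751 + K{\left(3 \right)}} = - 15 \frac{31 + 912}{751 + 4 \cdot 3^{2}} = - 15 \frac{943}{751 + 4 \cdot 9} = - 15 \frac{943}{751 + 36} = - 15 \cdot \frac{943}{787} = - 15 \cdot 943 \cdot \frac{1}{787} = \left(-15\right) \frac{943}{787} = - \frac{14145}{787}$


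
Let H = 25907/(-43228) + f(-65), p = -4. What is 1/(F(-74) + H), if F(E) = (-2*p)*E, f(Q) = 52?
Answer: -43228/23369027 ≈ -0.0018498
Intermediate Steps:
F(E) = 8*E (F(E) = (-2*(-4))*E = 8*E)
H = 2221949/43228 (H = 25907/(-43228) + 52 = 25907*(-1/43228) + 52 = -25907/43228 + 52 = 2221949/43228 ≈ 51.401)
1/(F(-74) + H) = 1/(8*(-74) + 2221949/43228) = 1/(-592 + 2221949/43228) = 1/(-23369027/43228) = -43228/23369027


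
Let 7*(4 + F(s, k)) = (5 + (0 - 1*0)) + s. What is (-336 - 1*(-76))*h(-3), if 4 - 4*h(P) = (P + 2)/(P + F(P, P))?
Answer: -11765/47 ≈ -250.32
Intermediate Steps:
F(s, k) = -23/7 + s/7 (F(s, k) = -4 + ((5 + (0 - 1*0)) + s)/7 = -4 + ((5 + (0 + 0)) + s)/7 = -4 + ((5 + 0) + s)/7 = -4 + (5 + s)/7 = -4 + (5/7 + s/7) = -23/7 + s/7)
h(P) = 1 - (2 + P)/(4*(-23/7 + 8*P/7)) (h(P) = 1 - (P + 2)/(4*(P + (-23/7 + P/7))) = 1 - (2 + P)/(4*(-23/7 + 8*P/7)))
(-336 - 1*(-76))*h(-3) = (-336 - 1*(-76))*((-106 + 25*(-3))/(4*(-23 + 8*(-3)))) = (-336 + 76)*((-106 - 75)/(4*(-23 - 24))) = -65*(-181)/(-47) = -65*(-1)*(-181)/47 = -260*181/188 = -11765/47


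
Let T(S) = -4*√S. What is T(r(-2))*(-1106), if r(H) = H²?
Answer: 8848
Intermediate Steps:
T(r(-2))*(-1106) = -4*√((-2)²)*(-1106) = -4*√4*(-1106) = -4*2*(-1106) = -8*(-1106) = 8848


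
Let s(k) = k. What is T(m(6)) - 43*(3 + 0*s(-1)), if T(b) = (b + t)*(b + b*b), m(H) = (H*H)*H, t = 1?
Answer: 10171095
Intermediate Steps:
m(H) = H³ (m(H) = H²*H = H³)
T(b) = (1 + b)*(b + b²) (T(b) = (b + 1)*(b + b*b) = (1 + b)*(b + b²))
T(m(6)) - 43*(3 + 0*s(-1)) = 6³*(1 + (6³)² + 2*6³) - 43*(3 + 0*(-1)) = 216*(1 + 216² + 2*216) - 43*(3 + 0) = 216*(1 + 46656 + 432) - 43*3 = 216*47089 - 129 = 10171224 - 129 = 10171095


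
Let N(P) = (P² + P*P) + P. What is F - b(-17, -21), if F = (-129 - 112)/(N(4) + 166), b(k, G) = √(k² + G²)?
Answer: -241/202 - √730 ≈ -28.212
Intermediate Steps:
N(P) = P + 2*P² (N(P) = (P² + P²) + P = 2*P² + P = P + 2*P²)
b(k, G) = √(G² + k²)
F = -241/202 (F = (-129 - 112)/(4*(1 + 2*4) + 166) = -241/(4*(1 + 8) + 166) = -241/(4*9 + 166) = -241/(36 + 166) = -241/202 ≈ -1.1931)
F - b(-17, -21) = -241/202 - √((-21)² + (-17)²) = -241/202 - √(441 + 289) = -241/202 - √730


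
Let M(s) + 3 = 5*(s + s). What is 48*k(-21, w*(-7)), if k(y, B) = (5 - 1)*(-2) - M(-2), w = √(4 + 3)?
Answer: 720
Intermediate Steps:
w = √7 ≈ 2.6458
M(s) = -3 + 10*s (M(s) = -3 + 5*(s + s) = -3 + 5*(2*s) = -3 + 10*s)
k(y, B) = 15 (k(y, B) = (5 - 1)*(-2) - (-3 + 10*(-2)) = 4*(-2) - (-3 - 20) = -8 - 1*(-23) = -8 + 23 = 15)
48*k(-21, w*(-7)) = 48*15 = 720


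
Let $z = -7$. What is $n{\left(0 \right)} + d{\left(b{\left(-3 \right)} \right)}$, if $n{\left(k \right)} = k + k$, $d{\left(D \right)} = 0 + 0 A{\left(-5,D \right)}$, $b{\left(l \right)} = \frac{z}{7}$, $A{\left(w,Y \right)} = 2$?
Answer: $0$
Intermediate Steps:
$b{\left(l \right)} = -1$ ($b{\left(l \right)} = - \frac{7}{7} = \left(-7\right) \frac{1}{7} = -1$)
$d{\left(D \right)} = 0$ ($d{\left(D \right)} = 0 + 0 \cdot 2 = 0 + 0 = 0$)
$n{\left(k \right)} = 2 k$
$n{\left(0 \right)} + d{\left(b{\left(-3 \right)} \right)} = 2 \cdot 0 + 0 = 0 + 0 = 0$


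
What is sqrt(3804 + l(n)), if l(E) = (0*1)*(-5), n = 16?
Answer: 2*sqrt(951) ≈ 61.677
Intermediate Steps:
l(E) = 0 (l(E) = 0*(-5) = 0)
sqrt(3804 + l(n)) = sqrt(3804 + 0) = sqrt(3804) = 2*sqrt(951)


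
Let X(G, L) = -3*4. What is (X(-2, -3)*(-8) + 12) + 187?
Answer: 295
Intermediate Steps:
X(G, L) = -12
(X(-2, -3)*(-8) + 12) + 187 = (-12*(-8) + 12) + 187 = (96 + 12) + 187 = 108 + 187 = 295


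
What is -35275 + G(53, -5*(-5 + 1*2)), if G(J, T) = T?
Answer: -35260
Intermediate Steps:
-35275 + G(53, -5*(-5 + 1*2)) = -35275 - 5*(-5 + 1*2) = -35275 - 5*(-5 + 2) = -35275 - 5*(-3) = -35275 + 15 = -35260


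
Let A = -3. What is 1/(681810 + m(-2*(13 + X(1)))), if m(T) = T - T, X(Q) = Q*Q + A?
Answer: 1/681810 ≈ 1.4667e-6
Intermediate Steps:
X(Q) = -3 + Q² (X(Q) = Q*Q - 3 = Q² - 3 = -3 + Q²)
m(T) = 0
1/(681810 + m(-2*(13 + X(1)))) = 1/(681810 + 0) = 1/681810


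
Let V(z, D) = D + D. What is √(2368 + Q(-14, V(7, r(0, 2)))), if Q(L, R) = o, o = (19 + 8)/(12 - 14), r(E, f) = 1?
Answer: √9418/2 ≈ 48.523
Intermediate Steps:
V(z, D) = 2*D
o = -27/2 (o = 27/(-2) = 27*(-½) = -27/2 ≈ -13.500)
Q(L, R) = -27/2
√(2368 + Q(-14, V(7, r(0, 2)))) = √(2368 - 27/2) = √(4709/2) = √9418/2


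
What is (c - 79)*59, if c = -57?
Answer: -8024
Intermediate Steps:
(c - 79)*59 = (-57 - 79)*59 = -136*59 = -8024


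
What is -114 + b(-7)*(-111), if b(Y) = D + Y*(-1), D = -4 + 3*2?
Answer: -1113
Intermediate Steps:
D = 2 (D = -4 + 6 = 2)
b(Y) = 2 - Y (b(Y) = 2 + Y*(-1) = 2 - Y)
-114 + b(-7)*(-111) = -114 + (2 - 1*(-7))*(-111) = -114 + (2 + 7)*(-111) = -114 + 9*(-111) = -114 - 999 = -1113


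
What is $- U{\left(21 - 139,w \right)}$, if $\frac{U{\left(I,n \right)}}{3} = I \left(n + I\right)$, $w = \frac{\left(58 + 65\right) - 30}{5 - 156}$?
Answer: $- \frac{6340494}{151} \approx -41990.0$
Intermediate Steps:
$w = - \frac{93}{151}$ ($w = \frac{123 - 30}{-151} = 93 \left(- \frac{1}{151}\right) = - \frac{93}{151} \approx -0.61589$)
$U{\left(I,n \right)} = 3 I \left(I + n\right)$ ($U{\left(I,n \right)} = 3 I \left(n + I\right) = 3 I \left(I + n\right)$)
$- U{\left(21 - 139,w \right)} = - 3 \left(21 - 139\right) \left(\left(21 - 139\right) - \frac{93}{151}\right) = - 3 \left(-118\right) \left(-118 - \frac{93}{151}\right) = - \frac{3 \left(-118\right) \left(-17911\right)}{151} = \left(-1\right) \frac{6340494}{151} = - \frac{6340494}{151}$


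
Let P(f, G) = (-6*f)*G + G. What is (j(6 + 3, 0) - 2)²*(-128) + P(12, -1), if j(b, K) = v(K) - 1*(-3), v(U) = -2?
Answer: -57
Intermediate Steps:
j(b, K) = 1 (j(b, K) = -2 - 1*(-3) = -2 + 3 = 1)
P(f, G) = G - 6*G*f (P(f, G) = -6*G*f + G = G - 6*G*f)
(j(6 + 3, 0) - 2)²*(-128) + P(12, -1) = (1 - 2)²*(-128) - (1 - 6*12) = (-1)²*(-128) - (1 - 72) = 1*(-128) - 1*(-71) = -128 + 71 = -57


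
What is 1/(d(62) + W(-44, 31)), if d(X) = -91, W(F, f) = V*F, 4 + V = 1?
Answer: 1/41 ≈ 0.024390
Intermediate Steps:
V = -3 (V = -4 + 1 = -3)
W(F, f) = -3*F
1/(d(62) + W(-44, 31)) = 1/(-91 - 3*(-44)) = 1/(-91 + 132) = 1/41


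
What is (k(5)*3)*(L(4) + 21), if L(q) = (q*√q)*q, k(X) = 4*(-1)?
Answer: -636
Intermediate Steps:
k(X) = -4
L(q) = q^(5/2) (L(q) = q^(3/2)*q = q^(5/2))
(k(5)*3)*(L(4) + 21) = (-4*3)*(4^(5/2) + 21) = -12*(32 + 21) = -12*53 = -636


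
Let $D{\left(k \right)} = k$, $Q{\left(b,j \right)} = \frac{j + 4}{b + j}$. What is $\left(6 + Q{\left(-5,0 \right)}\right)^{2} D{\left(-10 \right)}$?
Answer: $- \frac{1352}{5} \approx -270.4$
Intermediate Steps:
$Q{\left(b,j \right)} = \frac{4 + j}{b + j}$
$\left(6 + Q{\left(-5,0 \right)}\right)^{2} D{\left(-10 \right)} = \left(6 + \frac{4 + 0}{-5 + 0}\right)^{2} \left(-10\right) = \left(6 + \frac{1}{-5} \cdot 4\right)^{2} \left(-10\right) = \left(6 - \frac{4}{5}\right)^{2} \left(-10\right) = \left(\frac{26}{5}\right)^{2} \left(-10\right) = \frac{676}{25} \left(-10\right) = - \frac{1352}{5}$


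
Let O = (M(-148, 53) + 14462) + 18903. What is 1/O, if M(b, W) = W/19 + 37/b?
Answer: 76/2535933 ≈ 2.9969e-5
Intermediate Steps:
M(b, W) = 37/b + W/19 (M(b, W) = W*(1/19) + 37/b = W/19 + 37/b = 37/b + W/19)
O = 2535933/76 (O = ((37/(-148) + (1/19)*53) + 14462) + 18903 = ((37*(-1/148) + 53/19) + 14462) + 18903 = ((-1/4 + 53/19) + 14462) + 18903 = (193/76 + 14462) + 18903 = 1099305/76 + 18903 = 2535933/76 ≈ 33368.)
1/O = 1/(2535933/76) = 76/2535933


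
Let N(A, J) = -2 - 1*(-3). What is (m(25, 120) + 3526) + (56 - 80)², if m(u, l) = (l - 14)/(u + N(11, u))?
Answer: 53379/13 ≈ 4106.1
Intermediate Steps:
N(A, J) = 1 (N(A, J) = -2 + 3 = 1)
m(u, l) = (-14 + l)/(1 + u) (m(u, l) = (l - 14)/(u + 1) = (-14 + l)/(1 + u))
(m(25, 120) + 3526) + (56 - 80)² = ((-14 + 120)/(1 + 25) + 3526) + (56 - 80)² = (106/26 + 3526) + (-24)² = ((1/26)*106 + 3526) + 576 = (53/13 + 3526) + 576 = 45891/13 + 576 = 53379/13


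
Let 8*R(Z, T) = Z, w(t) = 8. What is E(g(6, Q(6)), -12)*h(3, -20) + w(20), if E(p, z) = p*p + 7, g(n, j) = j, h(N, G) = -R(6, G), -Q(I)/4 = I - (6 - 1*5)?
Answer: -1189/4 ≈ -297.25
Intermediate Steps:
R(Z, T) = Z/8
Q(I) = 4 - 4*I (Q(I) = -4*(I - (6 - 1*5)) = -4*(I - (6 - 5)) = -4*(I - 1*1) = -4*(I - 1) = -4*(-1 + I) = 4 - 4*I)
h(N, G) = -3/4 (h(N, G) = -6/8 = -1*3/4 = -3/4)
E(p, z) = 7 + p**2 (E(p, z) = p**2 + 7 = 7 + p**2)
E(g(6, Q(6)), -12)*h(3, -20) + w(20) = (7 + (4 - 4*6)**2)*(-3/4) + 8 = (7 + (4 - 24)**2)*(-3/4) + 8 = (7 + (-20)**2)*(-3/4) + 8 = (7 + 400)*(-3/4) + 8 = 407*(-3/4) + 8 = -1221/4 + 8 = -1189/4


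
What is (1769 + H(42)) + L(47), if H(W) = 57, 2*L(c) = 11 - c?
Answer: 1808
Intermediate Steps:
L(c) = 11/2 - c/2 (L(c) = (11 - c)/2 = 11/2 - c/2)
(1769 + H(42)) + L(47) = (1769 + 57) + (11/2 - ½*47) = 1826 + (11/2 - 47/2) = 1826 - 18 = 1808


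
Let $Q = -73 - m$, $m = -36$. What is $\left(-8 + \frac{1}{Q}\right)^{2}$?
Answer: $\frac{88209}{1369} \approx 64.433$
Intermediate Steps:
$Q = -37$ ($Q = -73 - -36 = -73 + 36 = -37$)
$\left(-8 + \frac{1}{Q}\right)^{2} = \left(-8 + \frac{1}{-37}\right)^{2} = \left(-8 - \frac{1}{37}\right)^{2} = \left(- \frac{297}{37}\right)^{2} = \frac{88209}{1369}$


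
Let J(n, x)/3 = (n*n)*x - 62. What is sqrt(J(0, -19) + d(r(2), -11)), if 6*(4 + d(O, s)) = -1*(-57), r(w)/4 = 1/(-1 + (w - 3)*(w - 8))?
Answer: 19*I*sqrt(2)/2 ≈ 13.435*I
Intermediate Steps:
J(n, x) = -186 + 3*x*n**2 (J(n, x) = 3*((n*n)*x - 62) = 3*(n**2*x - 62) = 3*(x*n**2 - 62) = 3*(-62 + x*n**2) = -186 + 3*x*n**2)
r(w) = 4/(-1 + (-8 + w)*(-3 + w)) (r(w) = 4/(-1 + (w - 3)*(w - 8)) = 4/(-1 + (-3 + w)*(-8 + w)) = 4/(-1 + (-8 + w)*(-3 + w)))
d(O, s) = 11/2 (d(O, s) = -4 + (-1*(-57))/6 = -4 + (1/6)*57 = -4 + 19/2 = 11/2)
sqrt(J(0, -19) + d(r(2), -11)) = sqrt((-186 + 3*(-19)*0**2) + 11/2) = sqrt((-186 + 3*(-19)*0) + 11/2) = sqrt((-186 + 0) + 11/2) = sqrt(-186 + 11/2) = sqrt(-361/2) = 19*I*sqrt(2)/2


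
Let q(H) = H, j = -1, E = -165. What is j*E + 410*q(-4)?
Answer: -1475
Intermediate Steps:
j*E + 410*q(-4) = -1*(-165) + 410*(-4) = 165 - 1640 = -1475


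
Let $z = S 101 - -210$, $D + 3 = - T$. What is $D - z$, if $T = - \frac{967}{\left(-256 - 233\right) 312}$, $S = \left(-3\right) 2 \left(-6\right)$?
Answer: $- \frac{587235199}{152568} \approx -3849.0$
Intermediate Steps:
$S = 36$ ($S = \left(-6\right) \left(-6\right) = 36$)
$T = \frac{967}{152568}$ ($T = - \frac{967}{\left(-489\right) 312} = - \frac{967}{-152568} = \left(-967\right) \left(- \frac{1}{152568}\right) = \frac{967}{152568} \approx 0.0063382$)
$D = - \frac{458671}{152568}$ ($D = -3 - \frac{967}{152568} = - \frac{458671}{152568} \approx -3.0063$)
$z = 3846$ ($z = 36 \cdot 101 - -210 = 3636 + 210 = 3846$)
$D - z = - \frac{458671}{152568} - 3846 = - \frac{587235199}{152568}$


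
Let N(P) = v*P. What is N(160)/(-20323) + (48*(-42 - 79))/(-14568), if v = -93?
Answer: 13950326/12336061 ≈ 1.1309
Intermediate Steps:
N(P) = -93*P
N(160)/(-20323) + (48*(-42 - 79))/(-14568) = -93*160/(-20323) + (48*(-42 - 79))/(-14568) = -14880*(-1/20323) + (48*(-121))*(-1/14568) = 14880/20323 - 5808*(-1/14568) = 14880/20323 + 242/607 = 13950326/12336061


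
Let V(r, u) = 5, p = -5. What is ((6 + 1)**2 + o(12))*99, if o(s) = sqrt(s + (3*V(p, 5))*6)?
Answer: 4851 + 99*sqrt(102) ≈ 5850.9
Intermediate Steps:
o(s) = sqrt(90 + s) (o(s) = sqrt(s + (3*5)*6) = sqrt(s + 15*6) = sqrt(s + 90) = sqrt(90 + s))
((6 + 1)**2 + o(12))*99 = ((6 + 1)**2 + sqrt(90 + 12))*99 = (7**2 + sqrt(102))*99 = (49 + sqrt(102))*99 = 4851 + 99*sqrt(102)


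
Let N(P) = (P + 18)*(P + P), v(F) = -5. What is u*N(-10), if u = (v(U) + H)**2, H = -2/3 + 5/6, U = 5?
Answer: -33640/9 ≈ -3737.8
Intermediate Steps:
H = 1/6 (H = -2*1/3 + 5*(1/6) = -2/3 + 5/6 = 1/6 ≈ 0.16667)
u = 841/36 (u = (-5 + 1/6)**2 = (-29/6)**2 = 841/36 ≈ 23.361)
N(P) = 2*P*(18 + P) (N(P) = (18 + P)*(2*P) = 2*P*(18 + P))
u*N(-10) = 841*(2*(-10)*(18 - 10))/36 = 841*(2*(-10)*8)/36 = (841/36)*(-160) = -33640/9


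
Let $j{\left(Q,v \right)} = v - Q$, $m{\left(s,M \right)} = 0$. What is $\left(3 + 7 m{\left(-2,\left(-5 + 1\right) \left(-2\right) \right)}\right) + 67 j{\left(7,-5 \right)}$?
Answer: $-801$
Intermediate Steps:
$\left(3 + 7 m{\left(-2,\left(-5 + 1\right) \left(-2\right) \right)}\right) + 67 j{\left(7,-5 \right)} = \left(3 + 7 \cdot 0\right) + 67 \left(-5 - 7\right) = \left(3 + 0\right) + 67 \left(-5 - 7\right) = 3 + 67 \left(-12\right) = 3 - 804 = -801$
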